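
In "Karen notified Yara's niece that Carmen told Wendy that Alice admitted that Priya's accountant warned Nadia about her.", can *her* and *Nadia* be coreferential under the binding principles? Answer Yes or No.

*Nadia* is an R-expression; Principle C requires it to be free (not bound by any c-commanding expression).
— her: second object of the clause headed by 'warned'; the R-expression locally c-commands the pronoun — coreference blocked (Principle B on the pronoun).

No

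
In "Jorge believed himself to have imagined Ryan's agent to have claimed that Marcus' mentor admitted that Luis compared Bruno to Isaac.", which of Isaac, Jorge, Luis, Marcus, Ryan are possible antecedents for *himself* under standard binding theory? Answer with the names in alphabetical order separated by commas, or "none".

Jorge

*himself* is a reflexive; Principle A requires it to be bound within its binding domain — the matrix clause.
— Isaac: second object of the clause headed by 'compared'; does not c-command the reflexive — cannot bind it (Principle A).
— Jorge: subject of the matrix clause; c-commands the reflexive within its binding domain — allowed (Principle A).
— Luis: subject of the clause headed by 'compared'; does not c-command the reflexive — cannot bind it (Principle A).
— Marcus: possessor inside the subject DP of the clause headed by 'admitted'; does not c-command the reflexive — cannot bind it (Principle A).
— Ryan: possessor inside the subject DP of the clause headed by 'claimed'; does not c-command the reflexive — cannot bind it (Principle A).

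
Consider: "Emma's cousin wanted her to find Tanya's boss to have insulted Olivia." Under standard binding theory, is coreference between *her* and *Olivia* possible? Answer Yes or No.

No

*Olivia* is an R-expression; Principle C requires it to be free (not bound by any c-commanding expression).
— her: subject of the clause headed by 'find'; the pronoun c-commands the R-expression — coreference blocked (Principle C).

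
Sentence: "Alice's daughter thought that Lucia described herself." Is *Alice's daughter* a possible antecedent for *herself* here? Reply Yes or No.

No

*herself* is a reflexive; Principle A requires it to be bound within its binding domain — the clause headed by 'described'.
— Alice's daughter: subject of the matrix clause; c-commands the reflexive but lies outside its binding domain — cannot bind it (Principle A).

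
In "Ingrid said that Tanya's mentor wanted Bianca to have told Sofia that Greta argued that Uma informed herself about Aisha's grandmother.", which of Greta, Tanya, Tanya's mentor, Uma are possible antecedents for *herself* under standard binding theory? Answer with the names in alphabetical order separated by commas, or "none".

*herself* is a reflexive; Principle A requires it to be bound within its binding domain — the clause headed by 'informed'.
— Greta: subject of the clause headed by 'argued'; c-commands the reflexive but lies outside its binding domain — cannot bind it (Principle A).
— Tanya: possessor inside the subject DP of the clause headed by 'wanted'; does not c-command the reflexive — cannot bind it (Principle A).
— Tanya's mentor: subject of the clause headed by 'wanted'; c-commands the reflexive but lies outside its binding domain — cannot bind it (Principle A).
— Uma: subject of the clause headed by 'informed'; c-commands the reflexive within its binding domain — allowed (Principle A).

Uma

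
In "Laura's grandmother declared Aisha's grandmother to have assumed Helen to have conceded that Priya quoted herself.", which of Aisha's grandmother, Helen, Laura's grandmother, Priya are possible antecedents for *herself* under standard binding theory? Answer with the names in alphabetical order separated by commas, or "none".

Priya

*herself* is a reflexive; Principle A requires it to be bound within its binding domain — the clause headed by 'quoted'.
— Aisha's grandmother: subject of the clause headed by 'assumed'; c-commands the reflexive but lies outside its binding domain — cannot bind it (Principle A).
— Helen: subject of the clause headed by 'conceded'; c-commands the reflexive but lies outside its binding domain — cannot bind it (Principle A).
— Laura's grandmother: subject of the matrix clause; c-commands the reflexive but lies outside its binding domain — cannot bind it (Principle A).
— Priya: subject of the clause headed by 'quoted'; c-commands the reflexive within its binding domain — allowed (Principle A).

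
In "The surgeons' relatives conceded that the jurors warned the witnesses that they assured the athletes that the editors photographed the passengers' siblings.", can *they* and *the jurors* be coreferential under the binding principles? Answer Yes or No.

Yes

*the jurors* is an R-expression; Principle C requires it to be free (not bound by any c-commanding expression).
— they: subject of the clause headed by 'assured'; the pronoun does not c-command the R-expression — coreference allowed.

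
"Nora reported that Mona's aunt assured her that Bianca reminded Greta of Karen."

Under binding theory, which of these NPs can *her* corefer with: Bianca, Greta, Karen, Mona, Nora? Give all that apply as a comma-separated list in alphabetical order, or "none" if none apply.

*her* is a pronoun; Principle B requires it to be free in its binding domain — the clause headed by 'assured'.
— Bianca: subject of the clause headed by 'reminded'; is c-commanded by the pronoun; coreference would bind this R-expression — blocked (Principle C).
— Greta: object of the clause headed by 'reminded'; is c-commanded by the pronoun; coreference would bind this R-expression — blocked (Principle C).
— Karen: second object of the clause headed by 'reminded'; is c-commanded by the pronoun; coreference would bind this R-expression — blocked (Principle C).
— Mona: possessor inside the subject DP of the clause headed by 'assured'; does not c-command the pronoun — Principle B does not apply; allowed.
— Nora: subject of the matrix clause; c-commands the pronoun but lies outside its binding domain — allowed.

Mona, Nora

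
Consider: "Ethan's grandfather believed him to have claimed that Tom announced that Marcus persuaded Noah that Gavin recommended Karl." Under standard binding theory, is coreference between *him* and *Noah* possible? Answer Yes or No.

No

*Noah* is an R-expression; Principle C requires it to be free (not bound by any c-commanding expression).
— him: subject of the clause headed by 'claimed'; the pronoun c-commands the R-expression — coreference blocked (Principle C).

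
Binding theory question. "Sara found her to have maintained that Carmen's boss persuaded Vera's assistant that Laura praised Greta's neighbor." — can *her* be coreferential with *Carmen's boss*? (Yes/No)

*her* is a pronoun; Principle B requires it to be free in its binding domain — the matrix clause.
— Carmen's boss: subject of the clause headed by 'persuaded'; is c-commanded by the pronoun; coreference would bind this R-expression — blocked (Principle C).

No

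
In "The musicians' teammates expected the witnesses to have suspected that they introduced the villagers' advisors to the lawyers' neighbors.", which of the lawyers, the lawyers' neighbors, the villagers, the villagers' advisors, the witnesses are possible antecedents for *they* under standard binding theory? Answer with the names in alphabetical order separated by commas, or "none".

*they* is a pronoun; Principle B requires it to be free in its binding domain — the clause headed by 'introduced'.
— the lawyers: possessor inside the second object DP of the clause headed by 'introduced'; is c-commanded by the pronoun; coreference would bind this R-expression — blocked (Principle C).
— the lawyers' neighbors: second object of the clause headed by 'introduced'; is c-commanded by the pronoun; coreference would bind this R-expression — blocked (Principle C).
— the villagers: possessor inside the object DP of the clause headed by 'introduced'; is c-commanded by the pronoun; coreference would bind this R-expression — blocked (Principle C).
— the villagers' advisors: object of the clause headed by 'introduced'; is c-commanded by the pronoun; coreference would bind this R-expression — blocked (Principle C).
— the witnesses: subject of the clause headed by 'suspected'; c-commands the pronoun but lies outside its binding domain — allowed.

the witnesses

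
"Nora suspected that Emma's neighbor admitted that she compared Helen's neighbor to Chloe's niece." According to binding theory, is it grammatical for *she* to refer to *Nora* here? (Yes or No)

Yes

*Nora* is an R-expression; Principle C requires it to be free (not bound by any c-commanding expression).
— she: subject of the clause headed by 'compared'; the pronoun does not c-command the R-expression — coreference allowed.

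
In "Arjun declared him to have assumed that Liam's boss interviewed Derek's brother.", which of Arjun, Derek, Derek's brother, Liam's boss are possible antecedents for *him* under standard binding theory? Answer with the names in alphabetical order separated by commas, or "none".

*him* is a pronoun; Principle B requires it to be free in its binding domain — the matrix clause.
— Arjun: subject of the matrix clause; c-commands the pronoun within its binding domain — blocked (Principle B).
— Derek: possessor inside the object DP of the clause headed by 'interviewed'; is c-commanded by the pronoun; coreference would bind this R-expression — blocked (Principle C).
— Derek's brother: object of the clause headed by 'interviewed'; is c-commanded by the pronoun; coreference would bind this R-expression — blocked (Principle C).
— Liam's boss: subject of the clause headed by 'interviewed'; is c-commanded by the pronoun; coreference would bind this R-expression — blocked (Principle C).

none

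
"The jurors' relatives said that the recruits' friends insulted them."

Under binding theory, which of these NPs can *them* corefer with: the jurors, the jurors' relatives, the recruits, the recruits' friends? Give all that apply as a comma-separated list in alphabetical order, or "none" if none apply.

*them* is a pronoun; Principle B requires it to be free in its binding domain — the clause headed by 'insulted'.
— the jurors: possessor inside the subject DP of the matrix clause; does not c-command the pronoun — Principle B does not apply; allowed.
— the jurors' relatives: subject of the matrix clause; c-commands the pronoun but lies outside its binding domain — allowed.
— the recruits: possessor inside the subject DP of the clause headed by 'insulted'; does not c-command the pronoun — Principle B does not apply; allowed.
— the recruits' friends: subject of the clause headed by 'insulted'; c-commands the pronoun within its binding domain — blocked (Principle B).

the jurors, the jurors' relatives, the recruits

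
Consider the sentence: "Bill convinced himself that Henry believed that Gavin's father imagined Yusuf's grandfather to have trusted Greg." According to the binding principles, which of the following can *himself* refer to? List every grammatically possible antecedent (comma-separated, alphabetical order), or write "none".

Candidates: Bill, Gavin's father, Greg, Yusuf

*himself* is a reflexive; Principle A requires it to be bound within its binding domain — the matrix clause.
— Bill: subject of the matrix clause; c-commands the reflexive within its binding domain — allowed (Principle A).
— Gavin's father: subject of the clause headed by 'imagined'; does not c-command the reflexive — cannot bind it (Principle A).
— Greg: object of the clause headed by 'trusted'; does not c-command the reflexive — cannot bind it (Principle A).
— Yusuf: possessor inside the subject DP of the clause headed by 'trusted'; does not c-command the reflexive — cannot bind it (Principle A).

Bill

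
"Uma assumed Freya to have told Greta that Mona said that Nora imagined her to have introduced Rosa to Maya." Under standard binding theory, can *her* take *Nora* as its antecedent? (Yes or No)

No

*her* is a pronoun; Principle B requires it to be free in its binding domain — the clause headed by 'imagined'.
— Nora: subject of the clause headed by 'imagined'; c-commands the pronoun within its binding domain — blocked (Principle B).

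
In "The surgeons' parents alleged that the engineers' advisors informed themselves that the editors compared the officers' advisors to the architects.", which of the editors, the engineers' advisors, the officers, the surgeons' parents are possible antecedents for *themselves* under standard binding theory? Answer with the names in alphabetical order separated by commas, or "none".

*themselves* is a reflexive; Principle A requires it to be bound within its binding domain — the clause headed by 'informed'.
— the editors: subject of the clause headed by 'compared'; does not c-command the reflexive — cannot bind it (Principle A).
— the engineers' advisors: subject of the clause headed by 'informed'; c-commands the reflexive within its binding domain — allowed (Principle A).
— the officers: possessor inside the object DP of the clause headed by 'compared'; does not c-command the reflexive — cannot bind it (Principle A).
— the surgeons' parents: subject of the matrix clause; c-commands the reflexive but lies outside its binding domain — cannot bind it (Principle A).

the engineers' advisors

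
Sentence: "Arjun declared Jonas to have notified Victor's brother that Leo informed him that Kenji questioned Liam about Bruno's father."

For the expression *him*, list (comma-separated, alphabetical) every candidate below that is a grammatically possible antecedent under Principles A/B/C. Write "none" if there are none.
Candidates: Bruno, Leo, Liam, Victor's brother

*him* is a pronoun; Principle B requires it to be free in its binding domain — the clause headed by 'informed'.
— Bruno: possessor inside the second object DP of the clause headed by 'questioned'; is c-commanded by the pronoun; coreference would bind this R-expression — blocked (Principle C).
— Leo: subject of the clause headed by 'informed'; c-commands the pronoun within its binding domain — blocked (Principle B).
— Liam: object of the clause headed by 'questioned'; is c-commanded by the pronoun; coreference would bind this R-expression — blocked (Principle C).
— Victor's brother: object of the clause headed by 'notified'; c-commands the pronoun but lies outside its binding domain — allowed.

Victor's brother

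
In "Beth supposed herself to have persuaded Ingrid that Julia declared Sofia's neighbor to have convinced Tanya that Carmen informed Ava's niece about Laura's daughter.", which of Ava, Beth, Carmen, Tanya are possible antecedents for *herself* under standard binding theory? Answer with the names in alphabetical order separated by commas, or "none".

Beth

*herself* is a reflexive; Principle A requires it to be bound within its binding domain — the matrix clause.
— Ava: possessor inside the object DP of the clause headed by 'informed'; does not c-command the reflexive — cannot bind it (Principle A).
— Beth: subject of the matrix clause; c-commands the reflexive within its binding domain — allowed (Principle A).
— Carmen: subject of the clause headed by 'informed'; does not c-command the reflexive — cannot bind it (Principle A).
— Tanya: object of the clause headed by 'convinced'; does not c-command the reflexive — cannot bind it (Principle A).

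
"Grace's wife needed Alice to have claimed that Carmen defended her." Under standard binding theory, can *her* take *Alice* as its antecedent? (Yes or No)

*her* is a pronoun; Principle B requires it to be free in its binding domain — the clause headed by 'defended'.
— Alice: subject of the clause headed by 'claimed'; c-commands the pronoun but lies outside its binding domain — allowed.

Yes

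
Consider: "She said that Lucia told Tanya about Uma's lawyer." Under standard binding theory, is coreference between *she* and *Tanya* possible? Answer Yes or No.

No

*Tanya* is an R-expression; Principle C requires it to be free (not bound by any c-commanding expression).
— she: subject of the matrix clause; the pronoun c-commands the R-expression — coreference blocked (Principle C).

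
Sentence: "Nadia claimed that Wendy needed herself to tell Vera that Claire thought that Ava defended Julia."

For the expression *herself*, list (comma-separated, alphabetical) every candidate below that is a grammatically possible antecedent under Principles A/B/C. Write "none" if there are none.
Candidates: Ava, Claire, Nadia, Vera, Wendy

Wendy

*herself* is a reflexive; Principle A requires it to be bound within its binding domain — the clause headed by 'needed'.
— Ava: subject of the clause headed by 'defended'; does not c-command the reflexive — cannot bind it (Principle A).
— Claire: subject of the clause headed by 'thought'; does not c-command the reflexive — cannot bind it (Principle A).
— Nadia: subject of the matrix clause; c-commands the reflexive but lies outside its binding domain — cannot bind it (Principle A).
— Vera: object of the clause headed by 'tell'; does not c-command the reflexive — cannot bind it (Principle A).
— Wendy: subject of the clause headed by 'needed'; c-commands the reflexive within its binding domain — allowed (Principle A).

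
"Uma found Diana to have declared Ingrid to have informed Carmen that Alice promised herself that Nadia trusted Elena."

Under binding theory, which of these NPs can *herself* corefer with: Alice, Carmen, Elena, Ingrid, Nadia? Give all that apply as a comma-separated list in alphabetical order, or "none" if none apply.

Alice

*herself* is a reflexive; Principle A requires it to be bound within its binding domain — the clause headed by 'promised'.
— Alice: subject of the clause headed by 'promised'; c-commands the reflexive within its binding domain — allowed (Principle A).
— Carmen: object of the clause headed by 'informed'; c-commands the reflexive but lies outside its binding domain — cannot bind it (Principle A).
— Elena: object of the clause headed by 'trusted'; does not c-command the reflexive — cannot bind it (Principle A).
— Ingrid: subject of the clause headed by 'informed'; c-commands the reflexive but lies outside its binding domain — cannot bind it (Principle A).
— Nadia: subject of the clause headed by 'trusted'; does not c-command the reflexive — cannot bind it (Principle A).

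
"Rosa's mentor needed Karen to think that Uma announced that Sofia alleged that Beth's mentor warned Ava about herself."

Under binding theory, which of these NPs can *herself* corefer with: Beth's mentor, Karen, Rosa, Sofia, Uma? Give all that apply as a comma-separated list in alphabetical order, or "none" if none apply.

*herself* is a reflexive; Principle A requires it to be bound within its binding domain — the clause headed by 'warned'.
— Beth's mentor: subject of the clause headed by 'warned'; c-commands the reflexive within its binding domain — allowed (Principle A).
— Karen: subject of the clause headed by 'think'; c-commands the reflexive but lies outside its binding domain — cannot bind it (Principle A).
— Rosa: possessor inside the subject DP of the matrix clause; does not c-command the reflexive — cannot bind it (Principle A).
— Sofia: subject of the clause headed by 'alleged'; c-commands the reflexive but lies outside its binding domain — cannot bind it (Principle A).
— Uma: subject of the clause headed by 'announced'; c-commands the reflexive but lies outside its binding domain — cannot bind it (Principle A).

Beth's mentor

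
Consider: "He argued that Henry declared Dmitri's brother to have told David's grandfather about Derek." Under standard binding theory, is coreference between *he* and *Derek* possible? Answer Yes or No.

No

*Derek* is an R-expression; Principle C requires it to be free (not bound by any c-commanding expression).
— he: subject of the matrix clause; the pronoun c-commands the R-expression — coreference blocked (Principle C).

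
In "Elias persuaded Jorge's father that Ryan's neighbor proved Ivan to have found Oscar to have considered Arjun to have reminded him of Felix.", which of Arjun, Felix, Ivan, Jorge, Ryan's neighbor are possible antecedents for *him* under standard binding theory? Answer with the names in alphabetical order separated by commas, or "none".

Ivan, Jorge, Ryan's neighbor

*him* is a pronoun; Principle B requires it to be free in its binding domain — the clause headed by 'reminded'.
— Arjun: subject of the clause headed by 'reminded'; c-commands the pronoun within its binding domain — blocked (Principle B).
— Felix: second object of the clause headed by 'reminded'; is c-commanded by the pronoun; coreference would bind this R-expression — blocked (Principle C).
— Ivan: subject of the clause headed by 'found'; c-commands the pronoun but lies outside its binding domain — allowed.
— Jorge: possessor inside the object DP of the matrix clause; does not c-command the pronoun — Principle B does not apply; allowed.
— Ryan's neighbor: subject of the clause headed by 'proved'; c-commands the pronoun but lies outside its binding domain — allowed.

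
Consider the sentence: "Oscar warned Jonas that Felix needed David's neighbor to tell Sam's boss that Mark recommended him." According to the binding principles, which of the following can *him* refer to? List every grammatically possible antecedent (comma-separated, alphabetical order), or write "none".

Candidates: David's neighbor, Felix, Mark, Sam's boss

*him* is a pronoun; Principle B requires it to be free in its binding domain — the clause headed by 'recommended'.
— David's neighbor: subject of the clause headed by 'tell'; c-commands the pronoun but lies outside its binding domain — allowed.
— Felix: subject of the clause headed by 'needed'; c-commands the pronoun but lies outside its binding domain — allowed.
— Mark: subject of the clause headed by 'recommended'; c-commands the pronoun within its binding domain — blocked (Principle B).
— Sam's boss: object of the clause headed by 'tell'; c-commands the pronoun but lies outside its binding domain — allowed.

David's neighbor, Felix, Sam's boss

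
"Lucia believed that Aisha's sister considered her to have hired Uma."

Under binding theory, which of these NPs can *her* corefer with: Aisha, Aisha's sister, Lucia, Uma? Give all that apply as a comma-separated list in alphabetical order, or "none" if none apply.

*her* is a pronoun; Principle B requires it to be free in its binding domain — the clause headed by 'considered'.
— Aisha: possessor inside the subject DP of the clause headed by 'considered'; does not c-command the pronoun — Principle B does not apply; allowed.
— Aisha's sister: subject of the clause headed by 'considered'; c-commands the pronoun within its binding domain — blocked (Principle B).
— Lucia: subject of the matrix clause; c-commands the pronoun but lies outside its binding domain — allowed.
— Uma: object of the clause headed by 'hired'; is c-commanded by the pronoun; coreference would bind this R-expression — blocked (Principle C).

Aisha, Lucia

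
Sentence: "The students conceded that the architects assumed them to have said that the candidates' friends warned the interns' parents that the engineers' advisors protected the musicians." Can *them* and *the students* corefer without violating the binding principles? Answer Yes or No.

*the students* is an R-expression; Principle C requires it to be free (not bound by any c-commanding expression).
— them: subject of the clause headed by 'said'; the pronoun does not c-command the R-expression — coreference allowed.

Yes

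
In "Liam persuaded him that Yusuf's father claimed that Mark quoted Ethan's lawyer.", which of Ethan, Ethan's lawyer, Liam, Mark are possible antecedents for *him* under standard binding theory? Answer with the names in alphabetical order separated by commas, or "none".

none

*him* is a pronoun; Principle B requires it to be free in its binding domain — the matrix clause.
— Ethan: possessor inside the object DP of the clause headed by 'quoted'; is c-commanded by the pronoun; coreference would bind this R-expression — blocked (Principle C).
— Ethan's lawyer: object of the clause headed by 'quoted'; is c-commanded by the pronoun; coreference would bind this R-expression — blocked (Principle C).
— Liam: subject of the matrix clause; c-commands the pronoun within its binding domain — blocked (Principle B).
— Mark: subject of the clause headed by 'quoted'; is c-commanded by the pronoun; coreference would bind this R-expression — blocked (Principle C).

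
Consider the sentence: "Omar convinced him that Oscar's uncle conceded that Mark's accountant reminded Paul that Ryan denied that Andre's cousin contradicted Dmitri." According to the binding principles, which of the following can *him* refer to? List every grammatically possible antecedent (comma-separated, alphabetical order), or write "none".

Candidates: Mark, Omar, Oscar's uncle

*him* is a pronoun; Principle B requires it to be free in its binding domain — the matrix clause.
— Mark: possessor inside the subject DP of the clause headed by 'reminded'; is c-commanded by the pronoun; coreference would bind this R-expression — blocked (Principle C).
— Omar: subject of the matrix clause; c-commands the pronoun within its binding domain — blocked (Principle B).
— Oscar's uncle: subject of the clause headed by 'conceded'; is c-commanded by the pronoun; coreference would bind this R-expression — blocked (Principle C).

none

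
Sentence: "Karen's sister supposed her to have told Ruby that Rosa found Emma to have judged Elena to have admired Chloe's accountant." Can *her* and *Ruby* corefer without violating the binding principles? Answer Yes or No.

No

*Ruby* is an R-expression; Principle C requires it to be free (not bound by any c-commanding expression).
— her: subject of the clause headed by 'told'; the pronoun c-commands the R-expression — coreference blocked (Principle C).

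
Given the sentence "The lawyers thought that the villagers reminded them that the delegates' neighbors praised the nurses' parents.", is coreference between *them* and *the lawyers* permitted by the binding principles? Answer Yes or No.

*them* is a pronoun; Principle B requires it to be free in its binding domain — the clause headed by 'reminded'.
— the lawyers: subject of the matrix clause; c-commands the pronoun but lies outside its binding domain — allowed.

Yes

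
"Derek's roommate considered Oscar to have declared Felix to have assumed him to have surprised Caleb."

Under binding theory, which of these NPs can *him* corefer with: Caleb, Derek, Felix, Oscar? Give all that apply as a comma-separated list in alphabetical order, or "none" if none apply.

Derek, Oscar

*him* is a pronoun; Principle B requires it to be free in its binding domain — the clause headed by 'assumed'.
— Caleb: object of the clause headed by 'surprised'; is c-commanded by the pronoun; coreference would bind this R-expression — blocked (Principle C).
— Derek: possessor inside the subject DP of the matrix clause; does not c-command the pronoun — Principle B does not apply; allowed.
— Felix: subject of the clause headed by 'assumed'; c-commands the pronoun within its binding domain — blocked (Principle B).
— Oscar: subject of the clause headed by 'declared'; c-commands the pronoun but lies outside its binding domain — allowed.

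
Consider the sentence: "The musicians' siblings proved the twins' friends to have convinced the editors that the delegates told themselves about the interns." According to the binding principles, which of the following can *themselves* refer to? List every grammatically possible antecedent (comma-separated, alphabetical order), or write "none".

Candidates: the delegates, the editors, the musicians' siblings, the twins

the delegates

*themselves* is a reflexive; Principle A requires it to be bound within its binding domain — the clause headed by 'told'.
— the delegates: subject of the clause headed by 'told'; c-commands the reflexive within its binding domain — allowed (Principle A).
— the editors: object of the clause headed by 'convinced'; c-commands the reflexive but lies outside its binding domain — cannot bind it (Principle A).
— the musicians' siblings: subject of the matrix clause; c-commands the reflexive but lies outside its binding domain — cannot bind it (Principle A).
— the twins: possessor inside the subject DP of the clause headed by 'convinced'; does not c-command the reflexive — cannot bind it (Principle A).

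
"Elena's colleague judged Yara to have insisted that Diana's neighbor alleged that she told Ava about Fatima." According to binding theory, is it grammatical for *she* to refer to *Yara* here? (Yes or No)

*Yara* is an R-expression; Principle C requires it to be free (not bound by any c-commanding expression).
— she: subject of the clause headed by 'told'; the pronoun does not c-command the R-expression — coreference allowed.

Yes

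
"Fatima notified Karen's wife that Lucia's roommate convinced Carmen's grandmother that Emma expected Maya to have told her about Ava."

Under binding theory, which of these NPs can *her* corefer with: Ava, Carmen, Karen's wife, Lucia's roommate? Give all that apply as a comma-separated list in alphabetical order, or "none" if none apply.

*her* is a pronoun; Principle B requires it to be free in its binding domain — the clause headed by 'told'.
— Ava: second object of the clause headed by 'told'; is c-commanded by the pronoun; coreference would bind this R-expression — blocked (Principle C).
— Carmen: possessor inside the object DP of the clause headed by 'convinced'; does not c-command the pronoun — Principle B does not apply; allowed.
— Karen's wife: object of the matrix clause; c-commands the pronoun but lies outside its binding domain — allowed.
— Lucia's roommate: subject of the clause headed by 'convinced'; c-commands the pronoun but lies outside its binding domain — allowed.

Carmen, Karen's wife, Lucia's roommate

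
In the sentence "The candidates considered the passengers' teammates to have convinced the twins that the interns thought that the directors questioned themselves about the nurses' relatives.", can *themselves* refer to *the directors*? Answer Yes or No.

Yes

*themselves* is a reflexive; Principle A requires it to be bound within its binding domain — the clause headed by 'questioned'.
— the directors: subject of the clause headed by 'questioned'; c-commands the reflexive within its binding domain — allowed (Principle A).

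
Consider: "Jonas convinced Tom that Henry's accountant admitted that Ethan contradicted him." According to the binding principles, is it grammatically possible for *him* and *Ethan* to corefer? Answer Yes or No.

*him* is a pronoun; Principle B requires it to be free in its binding domain — the clause headed by 'contradicted'.
— Ethan: subject of the clause headed by 'contradicted'; c-commands the pronoun within its binding domain — blocked (Principle B).

No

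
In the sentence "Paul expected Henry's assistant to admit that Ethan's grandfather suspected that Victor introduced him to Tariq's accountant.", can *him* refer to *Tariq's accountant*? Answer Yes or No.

No

*him* is a pronoun; Principle B requires it to be free in its binding domain — the clause headed by 'introduced'.
— Tariq's accountant: second object of the clause headed by 'introduced'; is c-commanded by the pronoun; coreference would bind this R-expression — blocked (Principle C).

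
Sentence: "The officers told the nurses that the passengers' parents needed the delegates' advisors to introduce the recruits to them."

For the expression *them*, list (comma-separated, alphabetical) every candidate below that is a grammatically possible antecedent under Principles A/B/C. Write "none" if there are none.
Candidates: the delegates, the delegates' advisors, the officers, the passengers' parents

*them* is a pronoun; Principle B requires it to be free in its binding domain — the clause headed by 'introduce'.
— the delegates: possessor inside the subject DP of the clause headed by 'introduce'; does not c-command the pronoun — Principle B does not apply; allowed.
— the delegates' advisors: subject of the clause headed by 'introduce'; c-commands the pronoun within its binding domain — blocked (Principle B).
— the officers: subject of the matrix clause; c-commands the pronoun but lies outside its binding domain — allowed.
— the passengers' parents: subject of the clause headed by 'needed'; c-commands the pronoun but lies outside its binding domain — allowed.

the delegates, the officers, the passengers' parents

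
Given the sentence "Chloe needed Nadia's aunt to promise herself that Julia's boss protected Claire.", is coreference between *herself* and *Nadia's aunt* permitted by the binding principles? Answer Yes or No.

*herself* is a reflexive; Principle A requires it to be bound within its binding domain — the clause headed by 'promise'.
— Nadia's aunt: subject of the clause headed by 'promise'; c-commands the reflexive within its binding domain — allowed (Principle A).

Yes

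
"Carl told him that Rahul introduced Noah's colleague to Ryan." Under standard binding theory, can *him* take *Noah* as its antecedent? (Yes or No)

No

*him* is a pronoun; Principle B requires it to be free in its binding domain — the matrix clause.
— Noah: possessor inside the object DP of the clause headed by 'introduced'; is c-commanded by the pronoun; coreference would bind this R-expression — blocked (Principle C).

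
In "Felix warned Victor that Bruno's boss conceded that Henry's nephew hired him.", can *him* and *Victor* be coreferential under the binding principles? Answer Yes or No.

*Victor* is an R-expression; Principle C requires it to be free (not bound by any c-commanding expression).
— him: object of the clause headed by 'hired'; the pronoun does not c-command the R-expression — coreference allowed.

Yes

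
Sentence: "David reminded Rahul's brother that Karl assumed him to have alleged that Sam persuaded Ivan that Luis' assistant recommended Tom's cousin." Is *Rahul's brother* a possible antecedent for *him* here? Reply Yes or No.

Yes

*him* is a pronoun; Principle B requires it to be free in its binding domain — the clause headed by 'assumed'.
— Rahul's brother: object of the matrix clause; c-commands the pronoun but lies outside its binding domain — allowed.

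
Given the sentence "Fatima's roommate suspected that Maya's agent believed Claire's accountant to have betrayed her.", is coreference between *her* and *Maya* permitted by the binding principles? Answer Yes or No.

*her* is a pronoun; Principle B requires it to be free in its binding domain — the clause headed by 'betrayed'.
— Maya: possessor inside the subject DP of the clause headed by 'believed'; does not c-command the pronoun — Principle B does not apply; allowed.

Yes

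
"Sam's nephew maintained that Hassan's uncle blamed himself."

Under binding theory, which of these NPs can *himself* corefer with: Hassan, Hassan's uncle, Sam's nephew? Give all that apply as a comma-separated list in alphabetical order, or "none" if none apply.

Hassan's uncle

*himself* is a reflexive; Principle A requires it to be bound within its binding domain — the clause headed by 'blamed'.
— Hassan: possessor inside the subject DP of the clause headed by 'blamed'; does not c-command the reflexive — cannot bind it (Principle A).
— Hassan's uncle: subject of the clause headed by 'blamed'; c-commands the reflexive within its binding domain — allowed (Principle A).
— Sam's nephew: subject of the matrix clause; c-commands the reflexive but lies outside its binding domain — cannot bind it (Principle A).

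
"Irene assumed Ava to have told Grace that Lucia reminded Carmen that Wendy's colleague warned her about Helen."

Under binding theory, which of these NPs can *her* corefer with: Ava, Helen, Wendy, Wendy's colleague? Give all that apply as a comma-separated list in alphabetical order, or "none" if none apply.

*her* is a pronoun; Principle B requires it to be free in its binding domain — the clause headed by 'warned'.
— Ava: subject of the clause headed by 'told'; c-commands the pronoun but lies outside its binding domain — allowed.
— Helen: second object of the clause headed by 'warned'; is c-commanded by the pronoun; coreference would bind this R-expression — blocked (Principle C).
— Wendy: possessor inside the subject DP of the clause headed by 'warned'; does not c-command the pronoun — Principle B does not apply; allowed.
— Wendy's colleague: subject of the clause headed by 'warned'; c-commands the pronoun within its binding domain — blocked (Principle B).

Ava, Wendy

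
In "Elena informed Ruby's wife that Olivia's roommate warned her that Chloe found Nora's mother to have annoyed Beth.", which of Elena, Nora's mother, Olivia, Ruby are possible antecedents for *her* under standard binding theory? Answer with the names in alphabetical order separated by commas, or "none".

*her* is a pronoun; Principle B requires it to be free in its binding domain — the clause headed by 'warned'.
— Elena: subject of the matrix clause; c-commands the pronoun but lies outside its binding domain — allowed.
— Nora's mother: subject of the clause headed by 'annoyed'; is c-commanded by the pronoun; coreference would bind this R-expression — blocked (Principle C).
— Olivia: possessor inside the subject DP of the clause headed by 'warned'; does not c-command the pronoun — Principle B does not apply; allowed.
— Ruby: possessor inside the object DP of the matrix clause; does not c-command the pronoun — Principle B does not apply; allowed.

Elena, Olivia, Ruby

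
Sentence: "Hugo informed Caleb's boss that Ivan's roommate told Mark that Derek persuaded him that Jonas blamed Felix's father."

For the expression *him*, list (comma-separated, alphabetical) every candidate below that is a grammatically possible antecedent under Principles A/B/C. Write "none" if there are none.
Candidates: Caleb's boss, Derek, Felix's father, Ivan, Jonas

*him* is a pronoun; Principle B requires it to be free in its binding domain — the clause headed by 'persuaded'.
— Caleb's boss: object of the matrix clause; c-commands the pronoun but lies outside its binding domain — allowed.
— Derek: subject of the clause headed by 'persuaded'; c-commands the pronoun within its binding domain — blocked (Principle B).
— Felix's father: object of the clause headed by 'blamed'; is c-commanded by the pronoun; coreference would bind this R-expression — blocked (Principle C).
— Ivan: possessor inside the subject DP of the clause headed by 'told'; does not c-command the pronoun — Principle B does not apply; allowed.
— Jonas: subject of the clause headed by 'blamed'; is c-commanded by the pronoun; coreference would bind this R-expression — blocked (Principle C).

Caleb's boss, Ivan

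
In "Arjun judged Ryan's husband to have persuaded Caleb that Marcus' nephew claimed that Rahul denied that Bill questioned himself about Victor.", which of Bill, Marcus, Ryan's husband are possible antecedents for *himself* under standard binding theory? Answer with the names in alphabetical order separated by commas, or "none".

*himself* is a reflexive; Principle A requires it to be bound within its binding domain — the clause headed by 'questioned'.
— Bill: subject of the clause headed by 'questioned'; c-commands the reflexive within its binding domain — allowed (Principle A).
— Marcus: possessor inside the subject DP of the clause headed by 'claimed'; does not c-command the reflexive — cannot bind it (Principle A).
— Ryan's husband: subject of the clause headed by 'persuaded'; c-commands the reflexive but lies outside its binding domain — cannot bind it (Principle A).

Bill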